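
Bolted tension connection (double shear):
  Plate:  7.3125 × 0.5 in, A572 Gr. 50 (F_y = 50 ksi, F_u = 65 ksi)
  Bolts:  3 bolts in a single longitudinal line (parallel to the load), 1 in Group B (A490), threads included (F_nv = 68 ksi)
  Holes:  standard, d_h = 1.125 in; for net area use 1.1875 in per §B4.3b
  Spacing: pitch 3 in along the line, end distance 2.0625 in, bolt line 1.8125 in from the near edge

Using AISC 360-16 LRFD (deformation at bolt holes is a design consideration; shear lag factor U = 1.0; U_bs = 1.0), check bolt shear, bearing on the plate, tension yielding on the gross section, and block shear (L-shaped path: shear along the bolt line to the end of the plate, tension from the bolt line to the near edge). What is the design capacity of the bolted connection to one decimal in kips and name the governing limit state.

Bolt shear: A_b = π(1)²/4 = 0.7854 in². φR_n = 0.75 × 68 × 0.7854 × 3 × 2 = 240.3 kips.
Bearing (0.5 in plate, F_u = 65 ksi): end bolts L_c = 2.0625 − 1.125/2 = 1.5, R_n = min(1.2×1.5×0.5×65, 2.4×1×0.5×65) = 58.5 kips/bolt; interior L_c = 3 − 1.125 = 1.875, R_n = 73.125 kips/bolt. φR_n = 0.75 × (1×58.5 + 2×73.125) = 153.6 kips.
Tension yield (gross): A_g = 7.3125×0.5 = 3.6563 in². φR_n = 0.90 × 50 × 3.6563 = 164.5 kips.
Block shear: shear path 1×[2.0625+2×3] = 1×8.0625 in, A_gv = 4.0313, A_nv = 1×(8.0625 − 2.5×1.1875)×0.5 = 2.5469 in²; tension to near edge: (1.8125 − 0.5×1.1875)×0.5 = 0.60938 in². R_n = min(0.6×65×2.5469, 0.6×50×4.0313) + 1.0×65×0.60938 = min(99.329, 120.94) + 39.61 = 138.94 kips. φR_n = 0.75 × 138.94 = 104.2 kips.
Governing: min(240.3, 153.6, 164.5, 104.2) = 104.2 kips → block shear.

104.2 kips (block shear governs)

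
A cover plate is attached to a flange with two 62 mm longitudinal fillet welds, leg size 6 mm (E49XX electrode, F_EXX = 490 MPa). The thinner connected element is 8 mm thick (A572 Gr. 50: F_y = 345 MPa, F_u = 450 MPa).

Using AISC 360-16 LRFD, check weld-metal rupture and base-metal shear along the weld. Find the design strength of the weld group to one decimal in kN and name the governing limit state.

116.0 kN (weld metal governs)

Weld metal: throat = 0.707×6 = 4.242 mm, L = 2×62 = 124 mm. φR_n = 0.75 × 0.6 × 490 × 4.242 × 124 = 116.0 kN.
Base metal shear (8 mm plate): yield φR_n = 1.0×0.6×345×8×124 = 205.3 kN; rupture φR_n = 0.75×0.6×450×8×124 = 200.9 kN; take 200.9 kN (rupture).
Governing: min(116.0, 200.9) = 116.0 kN → weld metal.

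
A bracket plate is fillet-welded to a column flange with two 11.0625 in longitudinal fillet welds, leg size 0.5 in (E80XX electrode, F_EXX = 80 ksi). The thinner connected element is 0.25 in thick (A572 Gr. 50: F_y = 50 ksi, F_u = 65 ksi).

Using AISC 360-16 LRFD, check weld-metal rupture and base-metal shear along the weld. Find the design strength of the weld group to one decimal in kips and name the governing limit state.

Weld metal: throat = 0.707×0.5 = 0.3535 in, L = 2×11.0625 = 22.125 in. φR_n = 0.75 × 0.6 × 80 × 0.3535 × 22.125 = 281.6 kips.
Base metal shear (0.25 in plate): yield φR_n = 1.0×0.6×50×0.25×22.125 = 165.9 kips; rupture φR_n = 0.75×0.6×65×0.25×22.125 = 161.8 kips; take 161.8 kips (rupture).
Governing: min(281.6, 161.8) = 161.8 kips → base-metal shear.

161.8 kips (base-metal shear governs)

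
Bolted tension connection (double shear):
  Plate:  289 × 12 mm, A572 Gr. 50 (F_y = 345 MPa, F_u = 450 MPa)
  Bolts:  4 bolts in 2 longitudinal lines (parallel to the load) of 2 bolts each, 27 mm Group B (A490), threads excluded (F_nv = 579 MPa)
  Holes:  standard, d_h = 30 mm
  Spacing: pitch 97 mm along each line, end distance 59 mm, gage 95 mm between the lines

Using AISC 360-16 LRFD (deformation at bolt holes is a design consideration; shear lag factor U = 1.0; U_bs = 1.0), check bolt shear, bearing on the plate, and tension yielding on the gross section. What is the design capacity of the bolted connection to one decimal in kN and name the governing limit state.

Bolt shear: A_b = π(27)²/4 = 572.56 mm². φR_n = 0.75 × 579 × 572.56 × 4 × 2 = 1989.1 kN.
Bearing (12 mm plate, F_u = 450 MPa): end bolts L_c = 59 − 30/2 = 44, R_n = min(1.2×44×12×450, 2.4×27×12×450) = 285.12 kN/bolt; interior L_c = 97 − 30 = 67, R_n = 349.92 kN/bolt. φR_n = 0.75 × (2×285.12 + 2×349.92) = 952.6 kN.
Tension yield (gross): A_g = 289×12 = 3468 mm². φR_n = 0.90 × 345 × 3468 = 1076.8 kN.
Governing: min(1989.1, 952.6, 1076.8) = 952.6 kN → bearing.

952.6 kN (bearing governs)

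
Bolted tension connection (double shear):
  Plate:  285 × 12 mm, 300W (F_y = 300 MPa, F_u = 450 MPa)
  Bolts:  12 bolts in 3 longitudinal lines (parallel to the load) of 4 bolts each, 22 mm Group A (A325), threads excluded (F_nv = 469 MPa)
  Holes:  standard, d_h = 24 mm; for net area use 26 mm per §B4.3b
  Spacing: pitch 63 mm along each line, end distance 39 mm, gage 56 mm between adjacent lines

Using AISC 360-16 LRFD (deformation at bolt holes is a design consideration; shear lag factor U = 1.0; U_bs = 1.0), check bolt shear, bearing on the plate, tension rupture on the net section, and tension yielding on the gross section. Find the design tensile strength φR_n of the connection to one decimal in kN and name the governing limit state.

838.4 kN (net-section rupture governs)

Bolt shear: A_b = π(22)²/4 = 380.13 mm². φR_n = 0.75 × 469 × 380.13 × 12 × 2 = 3209.1 kN.
Bearing (12 mm plate, F_u = 450 MPa): end bolts L_c = 39 − 24/2 = 27, R_n = min(1.2×27×12×450, 2.4×22×12×450) = 174.96 kN/bolt; interior L_c = 63 − 24 = 39, R_n = 252.72 kN/bolt. φR_n = 0.75 × (3×174.96 + 9×252.72) = 2099.5 kN.
Tension rupture (net): A_n = (285 − 3×26)×12 = 2484 mm² (U = 1.0, A_e = A_n). φR_n = 0.75 × 450 × 2484 = 838.4 kN.
Tension yield (gross): A_g = 285×12 = 3420 mm². φR_n = 0.90 × 300 × 3420 = 923.4 kN.
Governing: min(3209.1, 2099.5, 838.4, 923.4) = 838.4 kN → net-section rupture.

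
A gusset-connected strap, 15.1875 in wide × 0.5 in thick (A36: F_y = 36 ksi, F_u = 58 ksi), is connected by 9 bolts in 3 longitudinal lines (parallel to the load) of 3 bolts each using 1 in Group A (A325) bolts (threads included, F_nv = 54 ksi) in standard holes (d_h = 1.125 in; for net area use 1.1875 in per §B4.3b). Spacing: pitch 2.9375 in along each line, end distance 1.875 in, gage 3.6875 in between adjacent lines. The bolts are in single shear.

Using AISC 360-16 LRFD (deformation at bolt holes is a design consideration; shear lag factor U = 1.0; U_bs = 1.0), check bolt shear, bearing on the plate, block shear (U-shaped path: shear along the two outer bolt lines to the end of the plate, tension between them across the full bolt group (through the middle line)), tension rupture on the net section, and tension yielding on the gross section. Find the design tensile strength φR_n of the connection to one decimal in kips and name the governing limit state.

233.5 kips (block shear governs)

Bolt shear: A_b = π(1)²/4 = 0.7854 in². φR_n = 0.75 × 54 × 0.7854 × 9 × 1 = 286.3 kips.
Bearing (0.5 in plate, F_u = 58 ksi): end bolts L_c = 1.875 − 1.125/2 = 1.3125, R_n = min(1.2×1.3125×0.5×58, 2.4×1×0.5×58) = 45.675 kips/bolt; interior L_c = 2.9375 − 1.125 = 1.8125, R_n = 63.075 kips/bolt. φR_n = 0.75 × (3×45.675 + 6×63.075) = 386.6 kips.
Block shear: shear path 2×[1.875+2×2.9375] = 2×7.75 in, A_gv = 7.75, A_nv = 2×(7.75 − 2.5×1.1875)×0.5 = 4.7813 in²; tension across gage: (7.375 − 2×1.1875)×0.5 = 2.5 in². R_n = min(0.6×58×4.7813, 0.6×36×7.75) + 1.0×58×2.5 = min(166.39, 167.4) + 145 = 311.39 kips. φR_n = 0.75 × 311.39 = 233.5 kips.
Tension rupture (net): A_n = (15.1875 − 3×1.1875)×0.5 = 5.8125 in² (U = 1.0, A_e = A_n). φR_n = 0.75 × 58 × 5.8125 = 252.8 kips.
Tension yield (gross): A_g = 15.1875×0.5 = 7.5938 in². φR_n = 0.90 × 36 × 7.5938 = 246.0 kips.
Governing: min(286.3, 386.6, 233.5, 252.8, 246.0) = 233.5 kips → block shear.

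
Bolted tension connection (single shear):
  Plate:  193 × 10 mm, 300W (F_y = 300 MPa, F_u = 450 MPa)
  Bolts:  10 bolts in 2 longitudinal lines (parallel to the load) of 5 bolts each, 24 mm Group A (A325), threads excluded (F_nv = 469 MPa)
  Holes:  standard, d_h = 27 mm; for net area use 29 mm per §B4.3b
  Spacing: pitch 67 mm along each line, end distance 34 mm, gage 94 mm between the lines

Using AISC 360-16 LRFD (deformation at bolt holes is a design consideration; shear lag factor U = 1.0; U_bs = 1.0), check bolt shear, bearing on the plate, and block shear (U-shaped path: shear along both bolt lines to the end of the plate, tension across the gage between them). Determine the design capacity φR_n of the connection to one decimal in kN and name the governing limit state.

Bolt shear: A_b = π(24)²/4 = 452.39 mm². φR_n = 0.75 × 469 × 452.39 × 10 × 1 = 1591.3 kN.
Bearing (10 mm plate, F_u = 450 MPa): end bolts L_c = 34 − 27/2 = 20.5, R_n = min(1.2×20.5×10×450, 2.4×24×10×450) = 110.7 kN/bolt; interior L_c = 67 − 27 = 40, R_n = 216 kN/bolt. φR_n = 0.75 × (2×110.7 + 8×216) = 1462.1 kN.
Block shear: shear path 2×[34+4×67] = 2×302 mm, A_gv = 6040, A_nv = 2×(302 − 4.5×29)×10 = 3430 mm²; tension across gage: (94 − 1×29)×10 = 650 mm². R_n = min(0.6×450×3430, 0.6×300×6040) + 1.0×450×650 = min(926.1, 1087.2) + 292.5 = 1218.6 kN. φR_n = 0.75 × 1218.6 = 914.0 kN.
Governing: min(1591.3, 1462.1, 914.0) = 914.0 kN → block shear.

914.0 kN (block shear governs)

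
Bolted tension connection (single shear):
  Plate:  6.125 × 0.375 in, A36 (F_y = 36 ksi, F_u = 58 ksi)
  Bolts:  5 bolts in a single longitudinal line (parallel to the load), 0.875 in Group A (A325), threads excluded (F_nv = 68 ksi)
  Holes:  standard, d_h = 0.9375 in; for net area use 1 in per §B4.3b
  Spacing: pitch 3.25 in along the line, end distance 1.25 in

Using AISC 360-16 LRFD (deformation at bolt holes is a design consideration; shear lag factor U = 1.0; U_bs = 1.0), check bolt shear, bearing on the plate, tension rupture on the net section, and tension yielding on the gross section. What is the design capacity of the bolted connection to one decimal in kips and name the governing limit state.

Bolt shear: A_b = π(0.875)²/4 = 0.60132 in². φR_n = 0.75 × 68 × 0.60132 × 5 × 1 = 153.3 kips.
Bearing (0.375 in plate, F_u = 58 ksi): end bolts L_c = 1.25 − 0.9375/2 = 0.78125, R_n = min(1.2×0.78125×0.375×58, 2.4×0.875×0.375×58) = 20.391 kips/bolt; interior L_c = 3.25 − 0.9375 = 2.3125, R_n = 45.675 kips/bolt. φR_n = 0.75 × (1×20.391 + 4×45.675) = 152.3 kips.
Tension rupture (net): A_n = (6.125 − 1×1)×0.375 = 1.9219 in² (U = 1.0, A_e = A_n). φR_n = 0.75 × 58 × 1.9219 = 83.6 kips.
Tension yield (gross): A_g = 6.125×0.375 = 2.2969 in². φR_n = 0.90 × 36 × 2.2969 = 74.4 kips.
Governing: min(153.3, 152.3, 83.6, 74.4) = 74.4 kips → gross-section yield.

74.4 kips (gross-section yield governs)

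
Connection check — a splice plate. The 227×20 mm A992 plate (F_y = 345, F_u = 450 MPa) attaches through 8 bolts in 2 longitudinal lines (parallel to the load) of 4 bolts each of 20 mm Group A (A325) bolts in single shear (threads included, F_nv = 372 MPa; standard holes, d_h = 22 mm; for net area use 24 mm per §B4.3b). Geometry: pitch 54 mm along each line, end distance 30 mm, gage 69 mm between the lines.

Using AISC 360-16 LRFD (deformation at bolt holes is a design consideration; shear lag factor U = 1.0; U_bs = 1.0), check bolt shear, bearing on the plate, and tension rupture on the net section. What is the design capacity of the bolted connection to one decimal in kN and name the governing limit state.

701.2 kN (bolt shear governs)

Bolt shear: A_b = π(20)²/4 = 314.16 mm². φR_n = 0.75 × 372 × 314.16 × 8 × 1 = 701.2 kN.
Bearing (20 mm plate, F_u = 450 MPa): end bolts L_c = 30 − 22/2 = 19, R_n = min(1.2×19×20×450, 2.4×20×20×450) = 205.2 kN/bolt; interior L_c = 54 − 22 = 32, R_n = 345.6 kN/bolt. φR_n = 0.75 × (2×205.2 + 6×345.6) = 1863.0 kN.
Tension rupture (net): A_n = (227 − 2×24)×20 = 3580 mm² (U = 1.0, A_e = A_n). φR_n = 0.75 × 450 × 3580 = 1208.3 kN.
Governing: min(701.2, 1863.0, 1208.3) = 701.2 kN → bolt shear.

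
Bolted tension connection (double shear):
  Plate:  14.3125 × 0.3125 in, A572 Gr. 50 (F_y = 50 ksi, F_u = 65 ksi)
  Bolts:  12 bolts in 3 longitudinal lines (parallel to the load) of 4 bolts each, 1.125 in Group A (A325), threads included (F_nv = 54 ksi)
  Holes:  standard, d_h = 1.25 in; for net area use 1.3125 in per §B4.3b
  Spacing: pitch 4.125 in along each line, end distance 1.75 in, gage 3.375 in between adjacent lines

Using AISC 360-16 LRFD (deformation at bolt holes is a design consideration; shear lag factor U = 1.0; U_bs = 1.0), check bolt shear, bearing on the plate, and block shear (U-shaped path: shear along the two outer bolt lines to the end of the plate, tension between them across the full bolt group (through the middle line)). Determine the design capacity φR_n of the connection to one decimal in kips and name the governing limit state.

Bolt shear: A_b = π(1.125)²/4 = 0.99402 in². φR_n = 0.75 × 54 × 0.99402 × 12 × 2 = 966.2 kips.
Bearing (0.3125 in plate, F_u = 65 ksi): end bolts L_c = 1.75 − 1.25/2 = 1.125, R_n = min(1.2×1.125×0.3125×65, 2.4×1.125×0.3125×65) = 27.422 kips/bolt; interior L_c = 4.125 − 1.25 = 2.875, R_n = 54.844 kips/bolt. φR_n = 0.75 × (3×27.422 + 9×54.844) = 431.9 kips.
Block shear: shear path 2×[1.75+3×4.125] = 2×14.125 in, A_gv = 8.8281, A_nv = 2×(14.125 − 3.5×1.3125)×0.3125 = 5.957 in²; tension across gage: (6.75 − 2×1.3125)×0.3125 = 1.2891 in². R_n = min(0.6×65×5.957, 0.6×50×8.8281) + 1.0×65×1.2891 = min(232.32, 264.84) + 83.792 = 316.11 kips. φR_n = 0.75 × 316.11 = 237.1 kips.
Governing: min(966.2, 431.9, 237.1) = 237.1 kips → block shear.

237.1 kips (block shear governs)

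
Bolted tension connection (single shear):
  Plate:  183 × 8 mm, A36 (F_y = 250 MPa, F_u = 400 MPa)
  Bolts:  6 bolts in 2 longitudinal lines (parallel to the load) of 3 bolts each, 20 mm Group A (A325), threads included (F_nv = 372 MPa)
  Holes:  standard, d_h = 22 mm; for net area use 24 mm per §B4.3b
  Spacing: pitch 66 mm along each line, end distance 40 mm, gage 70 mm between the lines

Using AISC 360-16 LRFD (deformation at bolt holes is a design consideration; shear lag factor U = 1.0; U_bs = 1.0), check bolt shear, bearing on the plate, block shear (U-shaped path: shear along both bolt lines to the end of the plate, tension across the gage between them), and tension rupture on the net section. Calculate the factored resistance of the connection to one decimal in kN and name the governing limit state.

324.0 kN (net-section rupture governs)

Bolt shear: A_b = π(20)²/4 = 314.16 mm². φR_n = 0.75 × 372 × 314.16 × 6 × 1 = 525.9 kN.
Bearing (8 mm plate, F_u = 400 MPa): end bolts L_c = 40 − 22/2 = 29, R_n = min(1.2×29×8×400, 2.4×20×8×400) = 111.36 kN/bolt; interior L_c = 66 − 22 = 44, R_n = 153.6 kN/bolt. φR_n = 0.75 × (2×111.36 + 4×153.6) = 627.8 kN.
Block shear: shear path 2×[40+2×66] = 2×172 mm, A_gv = 2752, A_nv = 2×(172 − 2.5×24)×8 = 1792 mm²; tension across gage: (70 − 1×24)×8 = 368 mm². R_n = min(0.6×400×1792, 0.6×250×2752) + 1.0×400×368 = min(430.08, 412.8) + 147.2 = 560 kN. φR_n = 0.75 × 560 = 420.0 kN.
Tension rupture (net): A_n = (183 − 2×24)×8 = 1080 mm² (U = 1.0, A_e = A_n). φR_n = 0.75 × 400 × 1080 = 324.0 kN.
Governing: min(525.9, 627.8, 420.0, 324.0) = 324.0 kN → net-section rupture.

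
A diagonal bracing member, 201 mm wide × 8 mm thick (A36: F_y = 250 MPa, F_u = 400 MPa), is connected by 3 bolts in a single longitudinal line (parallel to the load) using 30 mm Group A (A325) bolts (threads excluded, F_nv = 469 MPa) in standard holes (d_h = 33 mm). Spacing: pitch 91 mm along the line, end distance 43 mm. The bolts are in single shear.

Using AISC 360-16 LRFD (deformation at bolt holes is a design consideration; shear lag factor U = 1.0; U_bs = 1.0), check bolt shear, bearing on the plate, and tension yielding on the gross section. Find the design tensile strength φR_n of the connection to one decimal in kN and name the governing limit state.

361.8 kN (gross-section yield governs)

Bolt shear: A_b = π(30)²/4 = 706.86 mm². φR_n = 0.75 × 469 × 706.86 × 3 × 1 = 745.9 kN.
Bearing (8 mm plate, F_u = 400 MPa): end bolts L_c = 43 − 33/2 = 26.5, R_n = min(1.2×26.5×8×400, 2.4×30×8×400) = 101.76 kN/bolt; interior L_c = 91 − 33 = 58, R_n = 222.72 kN/bolt. φR_n = 0.75 × (1×101.76 + 2×222.72) = 410.4 kN.
Tension yield (gross): A_g = 201×8 = 1608 mm². φR_n = 0.90 × 250 × 1608 = 361.8 kN.
Governing: min(745.9, 410.4, 361.8) = 361.8 kN → gross-section yield.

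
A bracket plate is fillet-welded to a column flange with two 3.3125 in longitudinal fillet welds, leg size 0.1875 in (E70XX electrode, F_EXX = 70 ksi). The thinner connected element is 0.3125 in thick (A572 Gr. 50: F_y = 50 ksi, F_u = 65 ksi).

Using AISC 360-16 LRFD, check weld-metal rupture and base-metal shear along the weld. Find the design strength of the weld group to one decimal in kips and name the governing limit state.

Weld metal: throat = 0.707×0.1875 = 0.13256 in, L = 2×3.3125 = 6.625 in. φR_n = 0.75 × 0.6 × 70 × 0.13256 × 6.625 = 27.7 kips.
Base metal shear (0.3125 in plate): yield φR_n = 1.0×0.6×50×0.3125×6.625 = 62.1 kips; rupture φR_n = 0.75×0.6×65×0.3125×6.625 = 60.6 kips; take 60.6 kips (rupture).
Governing: min(27.7, 60.6) = 27.7 kips → weld metal.

27.7 kips (weld metal governs)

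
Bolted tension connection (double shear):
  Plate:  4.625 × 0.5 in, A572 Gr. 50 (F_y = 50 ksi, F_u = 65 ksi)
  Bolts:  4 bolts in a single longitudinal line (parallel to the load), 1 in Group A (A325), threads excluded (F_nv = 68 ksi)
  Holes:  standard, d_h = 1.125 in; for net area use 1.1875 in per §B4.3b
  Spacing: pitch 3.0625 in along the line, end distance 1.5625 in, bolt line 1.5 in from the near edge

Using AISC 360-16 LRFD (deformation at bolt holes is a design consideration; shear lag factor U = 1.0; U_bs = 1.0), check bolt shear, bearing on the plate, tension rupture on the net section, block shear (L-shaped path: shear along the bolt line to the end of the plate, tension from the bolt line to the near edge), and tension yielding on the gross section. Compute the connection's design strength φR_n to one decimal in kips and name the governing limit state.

83.8 kips (net-section rupture governs)

Bolt shear: A_b = π(1)²/4 = 0.7854 in². φR_n = 0.75 × 68 × 0.7854 × 4 × 2 = 320.4 kips.
Bearing (0.5 in plate, F_u = 65 ksi): end bolts L_c = 1.5625 − 1.125/2 = 1, R_n = min(1.2×1×0.5×65, 2.4×1×0.5×65) = 39 kips/bolt; interior L_c = 3.0625 − 1.125 = 1.9375, R_n = 75.563 kips/bolt. φR_n = 0.75 × (1×39 + 3×75.563) = 199.3 kips.
Tension rupture (net): A_n = (4.625 − 1×1.1875)×0.5 = 1.7188 in² (U = 1.0, A_e = A_n). φR_n = 0.75 × 65 × 1.7188 = 83.8 kips.
Block shear: shear path 1×[1.5625+3×3.0625] = 1×10.75 in, A_gv = 5.375, A_nv = 1×(10.75 − 3.5×1.1875)×0.5 = 3.2969 in²; tension to near edge: (1.5 − 0.5×1.1875)×0.5 = 0.45313 in². R_n = min(0.6×65×3.2969, 0.6×50×5.375) + 1.0×65×0.45313 = min(128.58, 161.25) + 29.453 = 158.03 kips. φR_n = 0.75 × 158.03 = 118.5 kips.
Tension yield (gross): A_g = 4.625×0.5 = 2.3125 in². φR_n = 0.90 × 50 × 2.3125 = 104.1 kips.
Governing: min(320.4, 199.3, 83.8, 118.5, 104.1) = 83.8 kips → net-section rupture.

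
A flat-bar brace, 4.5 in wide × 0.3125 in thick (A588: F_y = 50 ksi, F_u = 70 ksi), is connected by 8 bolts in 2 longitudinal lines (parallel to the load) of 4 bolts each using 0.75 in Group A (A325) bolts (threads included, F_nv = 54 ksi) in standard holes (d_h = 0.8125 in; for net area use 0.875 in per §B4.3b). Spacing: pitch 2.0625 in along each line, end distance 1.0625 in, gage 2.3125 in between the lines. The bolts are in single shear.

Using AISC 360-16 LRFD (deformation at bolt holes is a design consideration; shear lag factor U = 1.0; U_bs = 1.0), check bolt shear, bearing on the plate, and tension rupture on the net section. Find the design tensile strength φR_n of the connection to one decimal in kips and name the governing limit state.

45.1 kips (net-section rupture governs)

Bolt shear: A_b = π(0.75)²/4 = 0.44179 in². φR_n = 0.75 × 54 × 0.44179 × 8 × 1 = 143.1 kips.
Bearing (0.3125 in plate, F_u = 70 ksi): end bolts L_c = 1.0625 − 0.8125/2 = 0.65625, R_n = min(1.2×0.65625×0.3125×70, 2.4×0.75×0.3125×70) = 17.227 kips/bolt; interior L_c = 2.0625 − 0.8125 = 1.25, R_n = 32.813 kips/bolt. φR_n = 0.75 × (2×17.227 + 6×32.813) = 173.5 kips.
Tension rupture (net): A_n = (4.5 − 2×0.875)×0.3125 = 0.85938 in² (U = 1.0, A_e = A_n). φR_n = 0.75 × 70 × 0.85938 = 45.1 kips.
Governing: min(143.1, 173.5, 45.1) = 45.1 kips → net-section rupture.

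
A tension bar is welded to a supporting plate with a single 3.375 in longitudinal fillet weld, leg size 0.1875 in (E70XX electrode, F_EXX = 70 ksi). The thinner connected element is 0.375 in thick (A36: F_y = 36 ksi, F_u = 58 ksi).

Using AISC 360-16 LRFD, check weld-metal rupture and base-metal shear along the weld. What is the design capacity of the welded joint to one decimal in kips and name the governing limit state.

14.1 kips (weld metal governs)

Weld metal: throat = 0.707×0.1875 = 0.13256 in, L = 3.375 in. φR_n = 0.75 × 0.6 × 70 × 0.13256 × 3.375 = 14.1 kips.
Base metal shear (0.375 in plate): yield φR_n = 1.0×0.6×36×0.375×3.375 = 27.3 kips; rupture φR_n = 0.75×0.6×58×0.375×3.375 = 33.0 kips; take 27.3 kips (yield).
Governing: min(14.1, 27.3) = 14.1 kips → weld metal.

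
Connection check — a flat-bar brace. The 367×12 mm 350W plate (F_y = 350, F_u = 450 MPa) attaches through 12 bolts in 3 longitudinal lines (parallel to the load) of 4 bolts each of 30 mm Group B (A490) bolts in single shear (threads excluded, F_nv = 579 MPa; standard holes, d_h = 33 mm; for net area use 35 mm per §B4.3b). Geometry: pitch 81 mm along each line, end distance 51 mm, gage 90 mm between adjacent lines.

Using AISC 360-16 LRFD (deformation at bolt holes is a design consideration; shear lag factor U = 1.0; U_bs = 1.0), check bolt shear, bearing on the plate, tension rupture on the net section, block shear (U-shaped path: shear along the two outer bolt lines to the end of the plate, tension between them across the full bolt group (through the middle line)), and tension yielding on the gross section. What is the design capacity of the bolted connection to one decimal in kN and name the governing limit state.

Bolt shear: A_b = π(30)²/4 = 706.86 mm². φR_n = 0.75 × 579 × 706.86 × 12 × 1 = 3683.4 kN.
Bearing (12 mm plate, F_u = 450 MPa): end bolts L_c = 51 − 33/2 = 34.5, R_n = min(1.2×34.5×12×450, 2.4×30×12×450) = 223.56 kN/bolt; interior L_c = 81 − 33 = 48, R_n = 311.04 kN/bolt. φR_n = 0.75 × (3×223.56 + 9×311.04) = 2602.5 kN.
Tension rupture (net): A_n = (367 − 3×35)×12 = 3144 mm² (U = 1.0, A_e = A_n). φR_n = 0.75 × 450 × 3144 = 1061.1 kN.
Block shear: shear path 2×[51+3×81] = 2×294 mm, A_gv = 7056, A_nv = 2×(294 − 3.5×35)×12 = 4116 mm²; tension across gage: (180 − 2×35)×12 = 1320 mm². R_n = min(0.6×450×4116, 0.6×350×7056) + 1.0×450×1320 = min(1111.3, 1481.8) + 594 = 1705.3 kN. φR_n = 0.75 × 1705.3 = 1279.0 kN.
Tension yield (gross): A_g = 367×12 = 4404 mm². φR_n = 0.90 × 350 × 4404 = 1387.3 kN.
Governing: min(3683.4, 2602.5, 1061.1, 1279.0, 1387.3) = 1061.1 kN → net-section rupture.

1061.1 kN (net-section rupture governs)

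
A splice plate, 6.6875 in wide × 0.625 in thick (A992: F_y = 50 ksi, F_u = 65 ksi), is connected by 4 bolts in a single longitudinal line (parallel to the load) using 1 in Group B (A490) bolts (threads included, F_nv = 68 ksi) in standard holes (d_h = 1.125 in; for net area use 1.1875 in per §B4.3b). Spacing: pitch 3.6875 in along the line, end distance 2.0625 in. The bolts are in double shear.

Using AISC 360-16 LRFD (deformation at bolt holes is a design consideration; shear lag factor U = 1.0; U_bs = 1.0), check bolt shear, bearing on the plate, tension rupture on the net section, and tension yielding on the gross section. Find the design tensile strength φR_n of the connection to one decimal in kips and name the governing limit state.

Bolt shear: A_b = π(1)²/4 = 0.7854 in². φR_n = 0.75 × 68 × 0.7854 × 4 × 2 = 320.4 kips.
Bearing (0.625 in plate, F_u = 65 ksi): end bolts L_c = 2.0625 − 1.125/2 = 1.5, R_n = min(1.2×1.5×0.625×65, 2.4×1×0.625×65) = 73.125 kips/bolt; interior L_c = 3.6875 − 1.125 = 2.5625, R_n = 97.5 kips/bolt. φR_n = 0.75 × (1×73.125 + 3×97.5) = 274.2 kips.
Tension rupture (net): A_n = (6.6875 − 1×1.1875)×0.625 = 3.4375 in² (U = 1.0, A_e = A_n). φR_n = 0.75 × 65 × 3.4375 = 167.6 kips.
Tension yield (gross): A_g = 6.6875×0.625 = 4.1797 in². φR_n = 0.90 × 50 × 4.1797 = 188.1 kips.
Governing: min(320.4, 274.2, 167.6, 188.1) = 167.6 kips → net-section rupture.

167.6 kips (net-section rupture governs)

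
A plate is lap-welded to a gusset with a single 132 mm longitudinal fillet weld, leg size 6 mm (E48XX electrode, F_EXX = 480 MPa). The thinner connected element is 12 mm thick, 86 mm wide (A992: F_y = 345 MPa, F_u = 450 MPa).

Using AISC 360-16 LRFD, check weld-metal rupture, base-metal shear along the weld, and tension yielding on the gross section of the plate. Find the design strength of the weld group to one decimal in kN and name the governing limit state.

Weld metal: throat = 0.707×6 = 4.242 mm, L = 132 mm. φR_n = 0.75 × 0.6 × 480 × 4.242 × 132 = 120.9 kN.
Base metal shear (12 mm plate): yield φR_n = 1.0×0.6×345×12×132 = 327.9 kN; rupture φR_n = 0.75×0.6×450×12×132 = 320.8 kN; take 320.8 kN (rupture).
Tension yield (gross): A_g = 86×12 = 1032 mm². φR_n = 0.90 × 345 × 1032 = 320.4 kN.
Governing: min(120.9, 320.8, 320.4) = 120.9 kN → weld metal.

120.9 kN (weld metal governs)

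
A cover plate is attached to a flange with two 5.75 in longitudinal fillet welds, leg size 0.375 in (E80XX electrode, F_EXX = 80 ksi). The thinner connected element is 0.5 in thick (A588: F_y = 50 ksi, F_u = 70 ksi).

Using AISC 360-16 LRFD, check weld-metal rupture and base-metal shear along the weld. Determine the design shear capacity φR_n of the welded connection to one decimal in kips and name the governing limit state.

109.8 kips (weld metal governs)

Weld metal: throat = 0.707×0.375 = 0.26513 in, L = 2×5.75 = 11.5 in. φR_n = 0.75 × 0.6 × 80 × 0.26513 × 11.5 = 109.8 kips.
Base metal shear (0.5 in plate): yield φR_n = 1.0×0.6×50×0.5×11.5 = 172.5 kips; rupture φR_n = 0.75×0.6×70×0.5×11.5 = 181.1 kips; take 172.5 kips (yield).
Governing: min(109.8, 172.5) = 109.8 kips → weld metal.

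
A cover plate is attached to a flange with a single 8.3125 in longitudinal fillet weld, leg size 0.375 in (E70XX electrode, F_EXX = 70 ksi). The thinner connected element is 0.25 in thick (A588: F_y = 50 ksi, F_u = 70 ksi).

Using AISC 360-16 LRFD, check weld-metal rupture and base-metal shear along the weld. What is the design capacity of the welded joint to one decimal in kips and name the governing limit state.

62.3 kips (base-metal shear governs)

Weld metal: throat = 0.707×0.375 = 0.26513 in, L = 8.3125 in. φR_n = 0.75 × 0.6 × 70 × 0.26513 × 8.3125 = 69.4 kips.
Base metal shear (0.25 in plate): yield φR_n = 1.0×0.6×50×0.25×8.3125 = 62.3 kips; rupture φR_n = 0.75×0.6×70×0.25×8.3125 = 65.5 kips; take 62.3 kips (yield).
Governing: min(69.4, 62.3) = 62.3 kips → base-metal shear.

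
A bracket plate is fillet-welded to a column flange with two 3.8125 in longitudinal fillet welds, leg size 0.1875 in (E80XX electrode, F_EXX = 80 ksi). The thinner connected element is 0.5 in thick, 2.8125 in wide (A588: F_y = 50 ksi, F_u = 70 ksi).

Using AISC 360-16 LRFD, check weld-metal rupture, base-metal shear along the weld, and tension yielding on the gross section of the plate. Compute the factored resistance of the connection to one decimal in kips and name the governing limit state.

36.4 kips (weld metal governs)

Weld metal: throat = 0.707×0.1875 = 0.13256 in, L = 2×3.8125 = 7.625 in. φR_n = 0.75 × 0.6 × 80 × 0.13256 × 7.625 = 36.4 kips.
Base metal shear (0.5 in plate): yield φR_n = 1.0×0.6×50×0.5×7.625 = 114.4 kips; rupture φR_n = 0.75×0.6×70×0.5×7.625 = 120.1 kips; take 114.4 kips (yield).
Tension yield (gross): A_g = 2.8125×0.5 = 1.4063 in². φR_n = 0.90 × 50 × 1.4063 = 63.3 kips.
Governing: min(36.4, 114.4, 63.3) = 36.4 kips → weld metal.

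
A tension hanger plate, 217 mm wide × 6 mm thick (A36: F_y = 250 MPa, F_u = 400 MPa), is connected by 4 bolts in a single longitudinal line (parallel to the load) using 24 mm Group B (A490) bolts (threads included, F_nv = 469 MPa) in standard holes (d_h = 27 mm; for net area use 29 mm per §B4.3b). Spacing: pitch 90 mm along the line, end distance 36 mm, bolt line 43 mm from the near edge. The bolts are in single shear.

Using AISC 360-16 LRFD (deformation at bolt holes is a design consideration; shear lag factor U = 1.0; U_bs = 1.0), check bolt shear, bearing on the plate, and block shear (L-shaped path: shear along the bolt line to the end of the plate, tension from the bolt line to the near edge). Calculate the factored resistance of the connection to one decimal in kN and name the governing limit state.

Bolt shear: A_b = π(24)²/4 = 452.39 mm². φR_n = 0.75 × 469 × 452.39 × 4 × 1 = 636.5 kN.
Bearing (6 mm plate, F_u = 400 MPa): end bolts L_c = 36 − 27/2 = 22.5, R_n = min(1.2×22.5×6×400, 2.4×24×6×400) = 64.8 kN/bolt; interior L_c = 90 − 27 = 63, R_n = 138.24 kN/bolt. φR_n = 0.75 × (1×64.8 + 3×138.24) = 359.6 kN.
Block shear: shear path 1×[36+3×90] = 1×306 mm, A_gv = 1836, A_nv = 1×(306 − 3.5×29)×6 = 1227 mm²; tension to near edge: (43 − 0.5×29)×6 = 171 mm². R_n = min(0.6×400×1227, 0.6×250×1836) + 1.0×400×171 = min(294.48, 275.4) + 68.4 = 343.8 kN. φR_n = 0.75 × 343.8 = 257.9 kN.
Governing: min(636.5, 359.6, 257.9) = 257.9 kN → block shear.

257.9 kN (block shear governs)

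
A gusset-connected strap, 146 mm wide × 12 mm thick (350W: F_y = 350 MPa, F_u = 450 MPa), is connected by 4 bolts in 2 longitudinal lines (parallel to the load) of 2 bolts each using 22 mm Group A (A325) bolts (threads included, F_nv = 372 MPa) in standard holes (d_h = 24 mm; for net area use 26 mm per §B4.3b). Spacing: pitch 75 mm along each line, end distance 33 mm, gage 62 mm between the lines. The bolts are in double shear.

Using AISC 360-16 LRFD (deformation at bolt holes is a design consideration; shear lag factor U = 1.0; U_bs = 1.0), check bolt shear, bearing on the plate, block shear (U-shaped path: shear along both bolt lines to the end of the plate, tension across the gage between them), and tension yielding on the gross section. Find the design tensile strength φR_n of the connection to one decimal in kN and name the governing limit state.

481.1 kN (block shear governs)

Bolt shear: A_b = π(22)²/4 = 380.13 mm². φR_n = 0.75 × 372 × 380.13 × 4 × 2 = 848.5 kN.
Bearing (12 mm plate, F_u = 450 MPa): end bolts L_c = 33 − 24/2 = 21, R_n = min(1.2×21×12×450, 2.4×22×12×450) = 136.08 kN/bolt; interior L_c = 75 − 24 = 51, R_n = 285.12 kN/bolt. φR_n = 0.75 × (2×136.08 + 2×285.12) = 631.8 kN.
Block shear: shear path 2×[33+1×75] = 2×108 mm, A_gv = 2592, A_nv = 2×(108 − 1.5×26)×12 = 1656 mm²; tension across gage: (62 − 1×26)×12 = 432 mm². R_n = min(0.6×450×1656, 0.6×350×2592) + 1.0×450×432 = min(447.12, 544.32) + 194.4 = 641.52 kN. φR_n = 0.75 × 641.52 = 481.1 kN.
Tension yield (gross): A_g = 146×12 = 1752 mm². φR_n = 0.90 × 350 × 1752 = 551.9 kN.
Governing: min(848.5, 631.8, 481.1, 551.9) = 481.1 kN → block shear.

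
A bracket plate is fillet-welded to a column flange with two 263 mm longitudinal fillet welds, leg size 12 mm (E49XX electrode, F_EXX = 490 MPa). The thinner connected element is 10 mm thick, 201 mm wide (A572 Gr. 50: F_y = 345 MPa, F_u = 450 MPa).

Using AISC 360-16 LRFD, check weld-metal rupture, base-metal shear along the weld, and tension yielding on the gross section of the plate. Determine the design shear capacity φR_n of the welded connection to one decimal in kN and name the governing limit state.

Weld metal: throat = 0.707×12 = 8.484 mm, L = 2×263 = 526 mm. φR_n = 0.75 × 0.6 × 490 × 8.484 × 526 = 984.0 kN.
Base metal shear (10 mm plate): yield φR_n = 1.0×0.6×345×10×526 = 1088.8 kN; rupture φR_n = 0.75×0.6×450×10×526 = 1065.2 kN; take 1065.2 kN (rupture).
Tension yield (gross): A_g = 201×10 = 2010 mm². φR_n = 0.90 × 345 × 2010 = 624.1 kN.
Governing: min(984.0, 1065.2, 624.1) = 624.1 kN → gross-section yield.

624.1 kN (gross-section yield governs)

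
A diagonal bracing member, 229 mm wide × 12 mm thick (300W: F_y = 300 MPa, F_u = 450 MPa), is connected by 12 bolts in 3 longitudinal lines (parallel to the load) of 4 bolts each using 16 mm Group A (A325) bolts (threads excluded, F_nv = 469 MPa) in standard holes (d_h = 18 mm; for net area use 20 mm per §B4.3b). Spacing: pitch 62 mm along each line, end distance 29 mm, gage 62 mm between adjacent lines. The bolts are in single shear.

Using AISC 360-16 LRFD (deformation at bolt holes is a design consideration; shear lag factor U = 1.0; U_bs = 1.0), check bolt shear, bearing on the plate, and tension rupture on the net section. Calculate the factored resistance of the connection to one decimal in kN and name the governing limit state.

684.5 kN (net-section rupture governs)

Bolt shear: A_b = π(16)²/4 = 201.06 mm². φR_n = 0.75 × 469 × 201.06 × 12 × 1 = 848.7 kN.
Bearing (12 mm plate, F_u = 450 MPa): end bolts L_c = 29 − 18/2 = 20, R_n = min(1.2×20×12×450, 2.4×16×12×450) = 129.6 kN/bolt; interior L_c = 62 − 18 = 44, R_n = 207.36 kN/bolt. φR_n = 0.75 × (3×129.6 + 9×207.36) = 1691.3 kN.
Tension rupture (net): A_n = (229 − 3×20)×12 = 2028 mm² (U = 1.0, A_e = A_n). φR_n = 0.75 × 450 × 2028 = 684.5 kN.
Governing: min(848.7, 1691.3, 684.5) = 684.5 kN → net-section rupture.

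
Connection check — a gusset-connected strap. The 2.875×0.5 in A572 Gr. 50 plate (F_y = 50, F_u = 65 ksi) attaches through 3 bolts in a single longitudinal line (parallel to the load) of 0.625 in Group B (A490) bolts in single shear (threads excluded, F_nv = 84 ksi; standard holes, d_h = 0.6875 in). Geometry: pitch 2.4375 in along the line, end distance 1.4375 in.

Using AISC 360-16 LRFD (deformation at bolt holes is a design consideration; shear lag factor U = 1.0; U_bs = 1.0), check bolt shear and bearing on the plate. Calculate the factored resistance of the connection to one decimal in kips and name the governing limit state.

58.0 kips (bolt shear governs)

Bolt shear: A_b = π(0.625)²/4 = 0.3068 in². φR_n = 0.75 × 84 × 0.3068 × 3 × 1 = 58.0 kips.
Bearing (0.5 in plate, F_u = 65 ksi): end bolts L_c = 1.4375 − 0.6875/2 = 1.09375, R_n = min(1.2×1.09375×0.5×65, 2.4×0.625×0.5×65) = 42.656 kips/bolt; interior L_c = 2.4375 − 0.6875 = 1.75, R_n = 48.75 kips/bolt. φR_n = 0.75 × (1×42.656 + 2×48.75) = 105.1 kips.
Governing: min(58.0, 105.1) = 58.0 kips → bolt shear.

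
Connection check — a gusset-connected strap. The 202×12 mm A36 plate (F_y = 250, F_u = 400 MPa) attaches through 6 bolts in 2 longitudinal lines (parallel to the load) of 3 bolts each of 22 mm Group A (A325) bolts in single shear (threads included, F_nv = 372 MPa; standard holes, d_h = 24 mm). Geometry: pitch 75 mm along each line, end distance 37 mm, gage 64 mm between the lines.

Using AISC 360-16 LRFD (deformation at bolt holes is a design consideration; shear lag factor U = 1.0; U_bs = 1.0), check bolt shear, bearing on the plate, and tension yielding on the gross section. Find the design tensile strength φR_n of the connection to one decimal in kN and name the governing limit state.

Bolt shear: A_b = π(22)²/4 = 380.13 mm². φR_n = 0.75 × 372 × 380.13 × 6 × 1 = 636.3 kN.
Bearing (12 mm plate, F_u = 400 MPa): end bolts L_c = 37 − 24/2 = 25, R_n = min(1.2×25×12×400, 2.4×22×12×400) = 144 kN/bolt; interior L_c = 75 − 24 = 51, R_n = 253.44 kN/bolt. φR_n = 0.75 × (2×144 + 4×253.44) = 976.3 kN.
Tension yield (gross): A_g = 202×12 = 2424 mm². φR_n = 0.90 × 250 × 2424 = 545.4 kN.
Governing: min(636.3, 976.3, 545.4) = 545.4 kN → gross-section yield.

545.4 kN (gross-section yield governs)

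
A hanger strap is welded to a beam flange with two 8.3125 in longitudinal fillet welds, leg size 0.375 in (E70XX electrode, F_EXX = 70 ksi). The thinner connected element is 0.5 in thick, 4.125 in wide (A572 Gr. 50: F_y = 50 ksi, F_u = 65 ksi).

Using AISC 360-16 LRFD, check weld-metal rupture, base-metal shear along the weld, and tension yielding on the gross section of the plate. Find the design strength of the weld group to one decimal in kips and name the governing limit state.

Weld metal: throat = 0.707×0.375 = 0.26513 in, L = 2×8.3125 = 16.625 in. φR_n = 0.75 × 0.6 × 70 × 0.26513 × 16.625 = 138.8 kips.
Base metal shear (0.5 in plate): yield φR_n = 1.0×0.6×50×0.5×16.625 = 249.4 kips; rupture φR_n = 0.75×0.6×65×0.5×16.625 = 243.1 kips; take 243.1 kips (rupture).
Tension yield (gross): A_g = 4.125×0.5 = 2.0625 in². φR_n = 0.90 × 50 × 2.0625 = 92.8 kips.
Governing: min(138.8, 243.1, 92.8) = 92.8 kips → gross-section yield.

92.8 kips (gross-section yield governs)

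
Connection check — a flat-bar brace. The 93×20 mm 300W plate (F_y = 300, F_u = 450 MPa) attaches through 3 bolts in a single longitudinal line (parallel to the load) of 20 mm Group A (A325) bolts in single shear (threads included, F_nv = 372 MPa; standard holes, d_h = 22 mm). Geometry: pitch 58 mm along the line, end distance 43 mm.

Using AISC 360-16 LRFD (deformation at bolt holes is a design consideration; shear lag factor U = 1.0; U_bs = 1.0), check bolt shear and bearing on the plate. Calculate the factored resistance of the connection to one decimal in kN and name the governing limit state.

263.0 kN (bolt shear governs)

Bolt shear: A_b = π(20)²/4 = 314.16 mm². φR_n = 0.75 × 372 × 314.16 × 3 × 1 = 263.0 kN.
Bearing (20 mm plate, F_u = 450 MPa): end bolts L_c = 43 − 22/2 = 32, R_n = min(1.2×32×20×450, 2.4×20×20×450) = 345.6 kN/bolt; interior L_c = 58 − 22 = 36, R_n = 388.8 kN/bolt. φR_n = 0.75 × (1×345.6 + 2×388.8) = 842.4 kN.
Governing: min(263.0, 842.4) = 263.0 kN → bolt shear.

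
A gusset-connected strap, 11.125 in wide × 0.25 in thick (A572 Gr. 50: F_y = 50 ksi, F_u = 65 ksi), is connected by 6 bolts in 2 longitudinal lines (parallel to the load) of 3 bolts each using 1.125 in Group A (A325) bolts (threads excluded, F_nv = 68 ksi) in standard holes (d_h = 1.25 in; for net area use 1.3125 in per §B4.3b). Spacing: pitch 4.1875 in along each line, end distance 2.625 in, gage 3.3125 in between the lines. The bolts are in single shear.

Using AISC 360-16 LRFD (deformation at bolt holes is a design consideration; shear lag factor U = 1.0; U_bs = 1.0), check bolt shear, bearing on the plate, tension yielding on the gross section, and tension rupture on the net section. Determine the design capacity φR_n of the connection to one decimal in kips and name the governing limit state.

103.6 kips (net-section rupture governs)

Bolt shear: A_b = π(1.125)²/4 = 0.99402 in². φR_n = 0.75 × 68 × 0.99402 × 6 × 1 = 304.2 kips.
Bearing (0.25 in plate, F_u = 65 ksi): end bolts L_c = 2.625 − 1.25/2 = 2, R_n = min(1.2×2×0.25×65, 2.4×1.125×0.25×65) = 39 kips/bolt; interior L_c = 4.1875 − 1.25 = 2.9375, R_n = 43.875 kips/bolt. φR_n = 0.75 × (2×39 + 4×43.875) = 190.1 kips.
Tension yield (gross): A_g = 11.125×0.25 = 2.7813 in². φR_n = 0.90 × 50 × 2.7813 = 125.2 kips.
Tension rupture (net): A_n = (11.125 − 2×1.3125)×0.25 = 2.125 in² (U = 1.0, A_e = A_n). φR_n = 0.75 × 65 × 2.125 = 103.6 kips.
Governing: min(304.2, 190.1, 125.2, 103.6) = 103.6 kips → net-section rupture.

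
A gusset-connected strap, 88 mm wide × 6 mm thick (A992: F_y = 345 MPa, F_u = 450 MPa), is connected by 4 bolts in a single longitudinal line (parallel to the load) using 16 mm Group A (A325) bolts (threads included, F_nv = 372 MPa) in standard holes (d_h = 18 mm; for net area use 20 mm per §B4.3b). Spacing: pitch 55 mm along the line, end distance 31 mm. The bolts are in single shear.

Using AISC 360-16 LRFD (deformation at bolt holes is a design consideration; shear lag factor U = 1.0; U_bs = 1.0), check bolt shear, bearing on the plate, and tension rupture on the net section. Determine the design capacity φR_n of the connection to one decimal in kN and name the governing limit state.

Bolt shear: A_b = π(16)²/4 = 201.06 mm². φR_n = 0.75 × 372 × 201.06 × 4 × 1 = 224.4 kN.
Bearing (6 mm plate, F_u = 450 MPa): end bolts L_c = 31 − 18/2 = 22, R_n = min(1.2×22×6×450, 2.4×16×6×450) = 71.28 kN/bolt; interior L_c = 55 − 18 = 37, R_n = 103.68 kN/bolt. φR_n = 0.75 × (1×71.28 + 3×103.68) = 286.7 kN.
Tension rupture (net): A_n = (88 − 1×20)×6 = 408 mm² (U = 1.0, A_e = A_n). φR_n = 0.75 × 450 × 408 = 137.7 kN.
Governing: min(224.4, 286.7, 137.7) = 137.7 kN → net-section rupture.

137.7 kN (net-section rupture governs)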